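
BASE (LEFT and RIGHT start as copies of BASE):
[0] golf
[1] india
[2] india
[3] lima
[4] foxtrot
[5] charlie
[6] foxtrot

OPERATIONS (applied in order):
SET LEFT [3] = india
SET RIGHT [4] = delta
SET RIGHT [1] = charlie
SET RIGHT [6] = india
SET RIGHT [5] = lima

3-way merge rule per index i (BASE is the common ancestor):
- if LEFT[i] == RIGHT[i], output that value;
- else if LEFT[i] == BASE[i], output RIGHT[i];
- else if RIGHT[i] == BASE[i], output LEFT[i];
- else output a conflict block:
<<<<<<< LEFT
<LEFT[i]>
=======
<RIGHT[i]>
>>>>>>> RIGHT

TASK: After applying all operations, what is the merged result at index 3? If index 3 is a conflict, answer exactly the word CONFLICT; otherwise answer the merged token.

Answer: india

Derivation:
Final LEFT:  [golf, india, india, india, foxtrot, charlie, foxtrot]
Final RIGHT: [golf, charlie, india, lima, delta, lima, india]
i=0: L=golf R=golf -> agree -> golf
i=1: L=india=BASE, R=charlie -> take RIGHT -> charlie
i=2: L=india R=india -> agree -> india
i=3: L=india, R=lima=BASE -> take LEFT -> india
i=4: L=foxtrot=BASE, R=delta -> take RIGHT -> delta
i=5: L=charlie=BASE, R=lima -> take RIGHT -> lima
i=6: L=foxtrot=BASE, R=india -> take RIGHT -> india
Index 3 -> india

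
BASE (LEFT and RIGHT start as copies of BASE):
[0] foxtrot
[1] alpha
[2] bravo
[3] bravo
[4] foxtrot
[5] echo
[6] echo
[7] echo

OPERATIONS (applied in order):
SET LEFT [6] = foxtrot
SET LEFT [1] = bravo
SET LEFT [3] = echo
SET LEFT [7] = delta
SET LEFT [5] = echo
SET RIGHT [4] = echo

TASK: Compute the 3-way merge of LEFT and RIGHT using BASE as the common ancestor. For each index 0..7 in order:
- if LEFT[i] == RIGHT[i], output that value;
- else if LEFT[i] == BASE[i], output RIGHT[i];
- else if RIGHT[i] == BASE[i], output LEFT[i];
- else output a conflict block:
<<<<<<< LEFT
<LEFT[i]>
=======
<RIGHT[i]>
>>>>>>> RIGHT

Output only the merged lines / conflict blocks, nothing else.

Final LEFT:  [foxtrot, bravo, bravo, echo, foxtrot, echo, foxtrot, delta]
Final RIGHT: [foxtrot, alpha, bravo, bravo, echo, echo, echo, echo]
i=0: L=foxtrot R=foxtrot -> agree -> foxtrot
i=1: L=bravo, R=alpha=BASE -> take LEFT -> bravo
i=2: L=bravo R=bravo -> agree -> bravo
i=3: L=echo, R=bravo=BASE -> take LEFT -> echo
i=4: L=foxtrot=BASE, R=echo -> take RIGHT -> echo
i=5: L=echo R=echo -> agree -> echo
i=6: L=foxtrot, R=echo=BASE -> take LEFT -> foxtrot
i=7: L=delta, R=echo=BASE -> take LEFT -> delta

Answer: foxtrot
bravo
bravo
echo
echo
echo
foxtrot
delta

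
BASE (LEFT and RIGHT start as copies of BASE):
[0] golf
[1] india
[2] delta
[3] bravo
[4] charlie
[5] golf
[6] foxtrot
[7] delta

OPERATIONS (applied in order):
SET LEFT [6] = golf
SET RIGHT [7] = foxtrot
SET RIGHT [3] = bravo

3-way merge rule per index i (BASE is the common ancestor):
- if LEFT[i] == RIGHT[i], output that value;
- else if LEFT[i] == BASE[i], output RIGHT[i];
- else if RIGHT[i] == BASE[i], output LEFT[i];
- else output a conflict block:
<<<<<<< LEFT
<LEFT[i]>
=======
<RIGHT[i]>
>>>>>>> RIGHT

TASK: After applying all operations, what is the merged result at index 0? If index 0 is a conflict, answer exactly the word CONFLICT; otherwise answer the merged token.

Answer: golf

Derivation:
Final LEFT:  [golf, india, delta, bravo, charlie, golf, golf, delta]
Final RIGHT: [golf, india, delta, bravo, charlie, golf, foxtrot, foxtrot]
i=0: L=golf R=golf -> agree -> golf
i=1: L=india R=india -> agree -> india
i=2: L=delta R=delta -> agree -> delta
i=3: L=bravo R=bravo -> agree -> bravo
i=4: L=charlie R=charlie -> agree -> charlie
i=5: L=golf R=golf -> agree -> golf
i=6: L=golf, R=foxtrot=BASE -> take LEFT -> golf
i=7: L=delta=BASE, R=foxtrot -> take RIGHT -> foxtrot
Index 0 -> golf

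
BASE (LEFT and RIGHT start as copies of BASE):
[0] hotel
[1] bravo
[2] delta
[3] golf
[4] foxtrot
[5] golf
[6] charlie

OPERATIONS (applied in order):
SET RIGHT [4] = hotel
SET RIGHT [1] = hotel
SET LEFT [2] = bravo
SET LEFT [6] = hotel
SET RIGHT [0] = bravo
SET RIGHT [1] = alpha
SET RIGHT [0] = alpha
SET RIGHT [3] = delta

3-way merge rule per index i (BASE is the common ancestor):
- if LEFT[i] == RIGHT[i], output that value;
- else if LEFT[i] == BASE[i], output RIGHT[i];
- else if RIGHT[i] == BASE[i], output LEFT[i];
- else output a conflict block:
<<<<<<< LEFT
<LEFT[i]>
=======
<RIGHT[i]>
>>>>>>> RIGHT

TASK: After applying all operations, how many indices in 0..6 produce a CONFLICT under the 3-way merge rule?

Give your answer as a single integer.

Final LEFT:  [hotel, bravo, bravo, golf, foxtrot, golf, hotel]
Final RIGHT: [alpha, alpha, delta, delta, hotel, golf, charlie]
i=0: L=hotel=BASE, R=alpha -> take RIGHT -> alpha
i=1: L=bravo=BASE, R=alpha -> take RIGHT -> alpha
i=2: L=bravo, R=delta=BASE -> take LEFT -> bravo
i=3: L=golf=BASE, R=delta -> take RIGHT -> delta
i=4: L=foxtrot=BASE, R=hotel -> take RIGHT -> hotel
i=5: L=golf R=golf -> agree -> golf
i=6: L=hotel, R=charlie=BASE -> take LEFT -> hotel
Conflict count: 0

Answer: 0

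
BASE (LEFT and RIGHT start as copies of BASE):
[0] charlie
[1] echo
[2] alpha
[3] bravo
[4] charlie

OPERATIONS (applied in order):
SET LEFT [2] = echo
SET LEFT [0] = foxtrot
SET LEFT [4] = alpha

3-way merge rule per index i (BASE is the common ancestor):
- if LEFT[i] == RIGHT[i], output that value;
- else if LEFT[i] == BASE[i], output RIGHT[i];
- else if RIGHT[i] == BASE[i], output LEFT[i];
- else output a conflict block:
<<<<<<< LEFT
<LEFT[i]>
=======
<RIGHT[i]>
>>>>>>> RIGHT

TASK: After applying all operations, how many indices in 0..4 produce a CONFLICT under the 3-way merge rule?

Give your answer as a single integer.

Answer: 0

Derivation:
Final LEFT:  [foxtrot, echo, echo, bravo, alpha]
Final RIGHT: [charlie, echo, alpha, bravo, charlie]
i=0: L=foxtrot, R=charlie=BASE -> take LEFT -> foxtrot
i=1: L=echo R=echo -> agree -> echo
i=2: L=echo, R=alpha=BASE -> take LEFT -> echo
i=3: L=bravo R=bravo -> agree -> bravo
i=4: L=alpha, R=charlie=BASE -> take LEFT -> alpha
Conflict count: 0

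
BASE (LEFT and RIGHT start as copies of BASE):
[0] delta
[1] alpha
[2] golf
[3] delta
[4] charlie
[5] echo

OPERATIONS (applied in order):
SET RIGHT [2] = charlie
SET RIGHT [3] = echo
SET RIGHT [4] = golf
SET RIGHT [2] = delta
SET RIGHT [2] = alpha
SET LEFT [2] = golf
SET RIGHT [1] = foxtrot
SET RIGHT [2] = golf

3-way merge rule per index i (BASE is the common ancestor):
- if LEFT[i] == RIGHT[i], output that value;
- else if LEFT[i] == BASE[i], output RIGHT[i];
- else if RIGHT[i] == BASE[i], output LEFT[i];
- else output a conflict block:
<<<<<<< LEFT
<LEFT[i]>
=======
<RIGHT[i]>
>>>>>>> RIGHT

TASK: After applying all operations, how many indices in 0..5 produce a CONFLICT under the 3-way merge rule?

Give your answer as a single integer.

Answer: 0

Derivation:
Final LEFT:  [delta, alpha, golf, delta, charlie, echo]
Final RIGHT: [delta, foxtrot, golf, echo, golf, echo]
i=0: L=delta R=delta -> agree -> delta
i=1: L=alpha=BASE, R=foxtrot -> take RIGHT -> foxtrot
i=2: L=golf R=golf -> agree -> golf
i=3: L=delta=BASE, R=echo -> take RIGHT -> echo
i=4: L=charlie=BASE, R=golf -> take RIGHT -> golf
i=5: L=echo R=echo -> agree -> echo
Conflict count: 0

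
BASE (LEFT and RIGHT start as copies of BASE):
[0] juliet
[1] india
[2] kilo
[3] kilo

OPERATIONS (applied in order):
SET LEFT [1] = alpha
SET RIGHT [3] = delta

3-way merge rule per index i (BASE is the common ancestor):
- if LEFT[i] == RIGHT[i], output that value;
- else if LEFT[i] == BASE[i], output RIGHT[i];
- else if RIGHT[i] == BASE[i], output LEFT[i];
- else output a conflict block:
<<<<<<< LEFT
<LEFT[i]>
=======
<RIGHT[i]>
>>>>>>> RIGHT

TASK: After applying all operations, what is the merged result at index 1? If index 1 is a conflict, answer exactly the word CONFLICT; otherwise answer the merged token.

Final LEFT:  [juliet, alpha, kilo, kilo]
Final RIGHT: [juliet, india, kilo, delta]
i=0: L=juliet R=juliet -> agree -> juliet
i=1: L=alpha, R=india=BASE -> take LEFT -> alpha
i=2: L=kilo R=kilo -> agree -> kilo
i=3: L=kilo=BASE, R=delta -> take RIGHT -> delta
Index 1 -> alpha

Answer: alpha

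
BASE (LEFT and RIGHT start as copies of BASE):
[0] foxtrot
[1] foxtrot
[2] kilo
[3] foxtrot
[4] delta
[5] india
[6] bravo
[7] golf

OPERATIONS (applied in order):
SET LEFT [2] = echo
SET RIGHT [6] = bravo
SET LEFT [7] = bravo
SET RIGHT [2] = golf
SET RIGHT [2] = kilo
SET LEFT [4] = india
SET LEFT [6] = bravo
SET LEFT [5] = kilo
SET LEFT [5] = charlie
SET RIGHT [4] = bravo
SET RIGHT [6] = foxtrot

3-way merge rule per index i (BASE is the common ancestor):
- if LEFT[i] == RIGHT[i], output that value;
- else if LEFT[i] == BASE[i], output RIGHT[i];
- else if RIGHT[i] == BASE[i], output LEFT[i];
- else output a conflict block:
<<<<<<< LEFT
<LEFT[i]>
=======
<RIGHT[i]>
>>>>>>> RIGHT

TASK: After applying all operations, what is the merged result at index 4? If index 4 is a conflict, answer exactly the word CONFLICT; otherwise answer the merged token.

Answer: CONFLICT

Derivation:
Final LEFT:  [foxtrot, foxtrot, echo, foxtrot, india, charlie, bravo, bravo]
Final RIGHT: [foxtrot, foxtrot, kilo, foxtrot, bravo, india, foxtrot, golf]
i=0: L=foxtrot R=foxtrot -> agree -> foxtrot
i=1: L=foxtrot R=foxtrot -> agree -> foxtrot
i=2: L=echo, R=kilo=BASE -> take LEFT -> echo
i=3: L=foxtrot R=foxtrot -> agree -> foxtrot
i=4: BASE=delta L=india R=bravo all differ -> CONFLICT
i=5: L=charlie, R=india=BASE -> take LEFT -> charlie
i=6: L=bravo=BASE, R=foxtrot -> take RIGHT -> foxtrot
i=7: L=bravo, R=golf=BASE -> take LEFT -> bravo
Index 4 -> CONFLICT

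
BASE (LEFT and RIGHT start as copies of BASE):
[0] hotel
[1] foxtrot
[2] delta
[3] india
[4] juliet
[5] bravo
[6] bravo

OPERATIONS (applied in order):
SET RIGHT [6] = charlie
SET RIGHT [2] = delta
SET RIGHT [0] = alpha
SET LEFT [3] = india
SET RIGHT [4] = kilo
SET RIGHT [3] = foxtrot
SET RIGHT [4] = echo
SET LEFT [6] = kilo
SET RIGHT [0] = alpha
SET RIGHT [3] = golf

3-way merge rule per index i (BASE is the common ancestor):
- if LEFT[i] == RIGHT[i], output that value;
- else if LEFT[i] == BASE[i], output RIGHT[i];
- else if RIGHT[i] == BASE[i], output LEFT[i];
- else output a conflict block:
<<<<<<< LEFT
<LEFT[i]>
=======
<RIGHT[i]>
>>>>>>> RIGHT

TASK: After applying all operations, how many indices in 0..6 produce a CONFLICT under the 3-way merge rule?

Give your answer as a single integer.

Final LEFT:  [hotel, foxtrot, delta, india, juliet, bravo, kilo]
Final RIGHT: [alpha, foxtrot, delta, golf, echo, bravo, charlie]
i=0: L=hotel=BASE, R=alpha -> take RIGHT -> alpha
i=1: L=foxtrot R=foxtrot -> agree -> foxtrot
i=2: L=delta R=delta -> agree -> delta
i=3: L=india=BASE, R=golf -> take RIGHT -> golf
i=4: L=juliet=BASE, R=echo -> take RIGHT -> echo
i=5: L=bravo R=bravo -> agree -> bravo
i=6: BASE=bravo L=kilo R=charlie all differ -> CONFLICT
Conflict count: 1

Answer: 1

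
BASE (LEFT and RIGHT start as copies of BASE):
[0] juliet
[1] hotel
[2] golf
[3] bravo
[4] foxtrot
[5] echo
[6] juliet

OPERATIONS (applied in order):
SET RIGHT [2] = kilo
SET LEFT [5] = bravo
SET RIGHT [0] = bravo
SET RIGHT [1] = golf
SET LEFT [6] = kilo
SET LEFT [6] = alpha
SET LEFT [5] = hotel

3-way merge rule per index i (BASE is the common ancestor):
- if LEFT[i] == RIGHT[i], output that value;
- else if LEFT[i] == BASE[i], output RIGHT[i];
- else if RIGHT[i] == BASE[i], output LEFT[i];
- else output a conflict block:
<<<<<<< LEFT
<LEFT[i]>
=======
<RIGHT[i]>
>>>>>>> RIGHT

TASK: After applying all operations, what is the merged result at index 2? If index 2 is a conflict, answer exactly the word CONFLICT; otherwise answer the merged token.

Final LEFT:  [juliet, hotel, golf, bravo, foxtrot, hotel, alpha]
Final RIGHT: [bravo, golf, kilo, bravo, foxtrot, echo, juliet]
i=0: L=juliet=BASE, R=bravo -> take RIGHT -> bravo
i=1: L=hotel=BASE, R=golf -> take RIGHT -> golf
i=2: L=golf=BASE, R=kilo -> take RIGHT -> kilo
i=3: L=bravo R=bravo -> agree -> bravo
i=4: L=foxtrot R=foxtrot -> agree -> foxtrot
i=5: L=hotel, R=echo=BASE -> take LEFT -> hotel
i=6: L=alpha, R=juliet=BASE -> take LEFT -> alpha
Index 2 -> kilo

Answer: kilo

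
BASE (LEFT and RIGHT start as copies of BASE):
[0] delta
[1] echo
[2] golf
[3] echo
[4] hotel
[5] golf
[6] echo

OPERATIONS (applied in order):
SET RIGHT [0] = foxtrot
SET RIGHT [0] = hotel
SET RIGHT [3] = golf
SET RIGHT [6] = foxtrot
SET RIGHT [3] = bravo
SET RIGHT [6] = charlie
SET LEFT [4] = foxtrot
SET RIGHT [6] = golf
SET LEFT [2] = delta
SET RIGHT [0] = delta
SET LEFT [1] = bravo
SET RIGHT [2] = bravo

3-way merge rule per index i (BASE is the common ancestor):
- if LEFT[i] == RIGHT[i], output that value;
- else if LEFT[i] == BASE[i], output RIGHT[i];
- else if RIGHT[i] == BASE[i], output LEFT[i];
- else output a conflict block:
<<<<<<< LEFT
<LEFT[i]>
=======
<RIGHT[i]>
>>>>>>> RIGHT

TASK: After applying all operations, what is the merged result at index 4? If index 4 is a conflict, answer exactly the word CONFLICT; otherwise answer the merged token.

Answer: foxtrot

Derivation:
Final LEFT:  [delta, bravo, delta, echo, foxtrot, golf, echo]
Final RIGHT: [delta, echo, bravo, bravo, hotel, golf, golf]
i=0: L=delta R=delta -> agree -> delta
i=1: L=bravo, R=echo=BASE -> take LEFT -> bravo
i=2: BASE=golf L=delta R=bravo all differ -> CONFLICT
i=3: L=echo=BASE, R=bravo -> take RIGHT -> bravo
i=4: L=foxtrot, R=hotel=BASE -> take LEFT -> foxtrot
i=5: L=golf R=golf -> agree -> golf
i=6: L=echo=BASE, R=golf -> take RIGHT -> golf
Index 4 -> foxtrot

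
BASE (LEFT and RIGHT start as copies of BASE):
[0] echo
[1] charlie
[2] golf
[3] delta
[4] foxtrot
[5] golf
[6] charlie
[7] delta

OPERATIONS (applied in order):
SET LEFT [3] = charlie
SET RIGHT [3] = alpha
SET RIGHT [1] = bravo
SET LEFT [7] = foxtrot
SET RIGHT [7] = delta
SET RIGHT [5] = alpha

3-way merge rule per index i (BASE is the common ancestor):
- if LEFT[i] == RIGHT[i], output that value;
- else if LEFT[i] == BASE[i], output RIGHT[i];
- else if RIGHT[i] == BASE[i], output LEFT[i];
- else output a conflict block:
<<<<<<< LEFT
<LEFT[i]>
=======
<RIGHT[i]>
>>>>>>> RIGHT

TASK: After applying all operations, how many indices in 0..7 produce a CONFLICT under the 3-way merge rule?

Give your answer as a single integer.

Answer: 1

Derivation:
Final LEFT:  [echo, charlie, golf, charlie, foxtrot, golf, charlie, foxtrot]
Final RIGHT: [echo, bravo, golf, alpha, foxtrot, alpha, charlie, delta]
i=0: L=echo R=echo -> agree -> echo
i=1: L=charlie=BASE, R=bravo -> take RIGHT -> bravo
i=2: L=golf R=golf -> agree -> golf
i=3: BASE=delta L=charlie R=alpha all differ -> CONFLICT
i=4: L=foxtrot R=foxtrot -> agree -> foxtrot
i=5: L=golf=BASE, R=alpha -> take RIGHT -> alpha
i=6: L=charlie R=charlie -> agree -> charlie
i=7: L=foxtrot, R=delta=BASE -> take LEFT -> foxtrot
Conflict count: 1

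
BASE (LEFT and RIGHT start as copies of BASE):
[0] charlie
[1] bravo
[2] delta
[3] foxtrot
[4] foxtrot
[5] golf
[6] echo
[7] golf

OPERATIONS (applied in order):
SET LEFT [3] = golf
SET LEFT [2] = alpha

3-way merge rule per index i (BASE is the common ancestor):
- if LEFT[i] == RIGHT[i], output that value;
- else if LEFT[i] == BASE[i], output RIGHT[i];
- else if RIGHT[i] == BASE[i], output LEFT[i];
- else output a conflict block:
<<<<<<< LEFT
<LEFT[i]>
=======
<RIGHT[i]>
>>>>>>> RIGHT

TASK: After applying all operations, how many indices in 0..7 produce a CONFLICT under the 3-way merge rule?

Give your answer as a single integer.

Final LEFT:  [charlie, bravo, alpha, golf, foxtrot, golf, echo, golf]
Final RIGHT: [charlie, bravo, delta, foxtrot, foxtrot, golf, echo, golf]
i=0: L=charlie R=charlie -> agree -> charlie
i=1: L=bravo R=bravo -> agree -> bravo
i=2: L=alpha, R=delta=BASE -> take LEFT -> alpha
i=3: L=golf, R=foxtrot=BASE -> take LEFT -> golf
i=4: L=foxtrot R=foxtrot -> agree -> foxtrot
i=5: L=golf R=golf -> agree -> golf
i=6: L=echo R=echo -> agree -> echo
i=7: L=golf R=golf -> agree -> golf
Conflict count: 0

Answer: 0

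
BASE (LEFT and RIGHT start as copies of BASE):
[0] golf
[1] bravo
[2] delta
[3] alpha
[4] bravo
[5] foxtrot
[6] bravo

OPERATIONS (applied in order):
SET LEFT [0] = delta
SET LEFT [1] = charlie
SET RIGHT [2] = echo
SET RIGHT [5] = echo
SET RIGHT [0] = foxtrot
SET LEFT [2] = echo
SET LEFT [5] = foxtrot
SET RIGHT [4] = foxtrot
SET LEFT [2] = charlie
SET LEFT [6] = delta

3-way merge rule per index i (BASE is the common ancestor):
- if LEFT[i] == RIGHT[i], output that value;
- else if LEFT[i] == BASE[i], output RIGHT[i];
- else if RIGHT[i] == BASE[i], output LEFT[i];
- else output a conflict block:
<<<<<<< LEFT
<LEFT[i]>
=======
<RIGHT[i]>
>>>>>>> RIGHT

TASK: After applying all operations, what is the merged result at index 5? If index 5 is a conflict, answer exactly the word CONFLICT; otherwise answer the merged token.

Final LEFT:  [delta, charlie, charlie, alpha, bravo, foxtrot, delta]
Final RIGHT: [foxtrot, bravo, echo, alpha, foxtrot, echo, bravo]
i=0: BASE=golf L=delta R=foxtrot all differ -> CONFLICT
i=1: L=charlie, R=bravo=BASE -> take LEFT -> charlie
i=2: BASE=delta L=charlie R=echo all differ -> CONFLICT
i=3: L=alpha R=alpha -> agree -> alpha
i=4: L=bravo=BASE, R=foxtrot -> take RIGHT -> foxtrot
i=5: L=foxtrot=BASE, R=echo -> take RIGHT -> echo
i=6: L=delta, R=bravo=BASE -> take LEFT -> delta
Index 5 -> echo

Answer: echo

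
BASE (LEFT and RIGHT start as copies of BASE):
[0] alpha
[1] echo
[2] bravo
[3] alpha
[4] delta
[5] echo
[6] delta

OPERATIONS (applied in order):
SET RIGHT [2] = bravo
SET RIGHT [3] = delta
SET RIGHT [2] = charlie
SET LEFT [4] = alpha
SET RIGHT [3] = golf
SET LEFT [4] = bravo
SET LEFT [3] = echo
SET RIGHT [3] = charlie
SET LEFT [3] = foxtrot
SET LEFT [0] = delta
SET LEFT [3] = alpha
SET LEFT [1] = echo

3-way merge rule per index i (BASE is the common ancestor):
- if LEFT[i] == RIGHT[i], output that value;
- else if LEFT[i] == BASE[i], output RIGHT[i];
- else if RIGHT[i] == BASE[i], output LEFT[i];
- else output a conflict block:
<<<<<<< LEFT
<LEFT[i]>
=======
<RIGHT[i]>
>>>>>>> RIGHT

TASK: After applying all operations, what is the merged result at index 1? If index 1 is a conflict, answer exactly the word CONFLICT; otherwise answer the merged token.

Final LEFT:  [delta, echo, bravo, alpha, bravo, echo, delta]
Final RIGHT: [alpha, echo, charlie, charlie, delta, echo, delta]
i=0: L=delta, R=alpha=BASE -> take LEFT -> delta
i=1: L=echo R=echo -> agree -> echo
i=2: L=bravo=BASE, R=charlie -> take RIGHT -> charlie
i=3: L=alpha=BASE, R=charlie -> take RIGHT -> charlie
i=4: L=bravo, R=delta=BASE -> take LEFT -> bravo
i=5: L=echo R=echo -> agree -> echo
i=6: L=delta R=delta -> agree -> delta
Index 1 -> echo

Answer: echo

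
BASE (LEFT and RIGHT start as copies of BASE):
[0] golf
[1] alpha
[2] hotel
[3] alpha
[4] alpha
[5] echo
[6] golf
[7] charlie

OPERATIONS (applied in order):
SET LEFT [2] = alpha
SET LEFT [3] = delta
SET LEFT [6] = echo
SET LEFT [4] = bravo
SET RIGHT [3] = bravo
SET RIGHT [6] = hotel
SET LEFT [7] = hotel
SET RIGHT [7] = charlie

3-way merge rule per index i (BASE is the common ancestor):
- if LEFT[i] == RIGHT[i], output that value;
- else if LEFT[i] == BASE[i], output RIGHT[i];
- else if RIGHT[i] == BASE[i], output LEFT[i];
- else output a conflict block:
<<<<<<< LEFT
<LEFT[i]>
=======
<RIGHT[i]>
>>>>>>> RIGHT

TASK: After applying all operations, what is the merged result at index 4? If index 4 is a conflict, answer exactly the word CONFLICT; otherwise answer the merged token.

Final LEFT:  [golf, alpha, alpha, delta, bravo, echo, echo, hotel]
Final RIGHT: [golf, alpha, hotel, bravo, alpha, echo, hotel, charlie]
i=0: L=golf R=golf -> agree -> golf
i=1: L=alpha R=alpha -> agree -> alpha
i=2: L=alpha, R=hotel=BASE -> take LEFT -> alpha
i=3: BASE=alpha L=delta R=bravo all differ -> CONFLICT
i=4: L=bravo, R=alpha=BASE -> take LEFT -> bravo
i=5: L=echo R=echo -> agree -> echo
i=6: BASE=golf L=echo R=hotel all differ -> CONFLICT
i=7: L=hotel, R=charlie=BASE -> take LEFT -> hotel
Index 4 -> bravo

Answer: bravo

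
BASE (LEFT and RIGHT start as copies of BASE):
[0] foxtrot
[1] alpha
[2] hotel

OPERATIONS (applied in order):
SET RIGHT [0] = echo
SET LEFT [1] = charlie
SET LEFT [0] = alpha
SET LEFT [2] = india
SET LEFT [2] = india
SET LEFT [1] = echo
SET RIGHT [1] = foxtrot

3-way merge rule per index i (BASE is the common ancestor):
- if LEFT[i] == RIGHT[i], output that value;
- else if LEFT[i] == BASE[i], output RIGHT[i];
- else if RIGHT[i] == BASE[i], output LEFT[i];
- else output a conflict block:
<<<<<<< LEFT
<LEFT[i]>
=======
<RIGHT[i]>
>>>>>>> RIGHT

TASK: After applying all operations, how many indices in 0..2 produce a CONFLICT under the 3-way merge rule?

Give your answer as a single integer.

Final LEFT:  [alpha, echo, india]
Final RIGHT: [echo, foxtrot, hotel]
i=0: BASE=foxtrot L=alpha R=echo all differ -> CONFLICT
i=1: BASE=alpha L=echo R=foxtrot all differ -> CONFLICT
i=2: L=india, R=hotel=BASE -> take LEFT -> india
Conflict count: 2

Answer: 2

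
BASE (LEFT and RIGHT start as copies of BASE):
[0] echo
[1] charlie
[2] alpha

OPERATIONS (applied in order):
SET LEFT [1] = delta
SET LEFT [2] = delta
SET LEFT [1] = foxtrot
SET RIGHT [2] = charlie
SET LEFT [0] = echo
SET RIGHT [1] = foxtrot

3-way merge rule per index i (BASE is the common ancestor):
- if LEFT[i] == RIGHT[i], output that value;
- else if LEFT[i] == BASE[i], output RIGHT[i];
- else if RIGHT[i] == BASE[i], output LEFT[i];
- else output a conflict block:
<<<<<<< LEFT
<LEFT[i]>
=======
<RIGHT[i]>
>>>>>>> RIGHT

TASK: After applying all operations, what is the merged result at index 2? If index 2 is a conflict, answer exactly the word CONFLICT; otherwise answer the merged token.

Answer: CONFLICT

Derivation:
Final LEFT:  [echo, foxtrot, delta]
Final RIGHT: [echo, foxtrot, charlie]
i=0: L=echo R=echo -> agree -> echo
i=1: L=foxtrot R=foxtrot -> agree -> foxtrot
i=2: BASE=alpha L=delta R=charlie all differ -> CONFLICT
Index 2 -> CONFLICT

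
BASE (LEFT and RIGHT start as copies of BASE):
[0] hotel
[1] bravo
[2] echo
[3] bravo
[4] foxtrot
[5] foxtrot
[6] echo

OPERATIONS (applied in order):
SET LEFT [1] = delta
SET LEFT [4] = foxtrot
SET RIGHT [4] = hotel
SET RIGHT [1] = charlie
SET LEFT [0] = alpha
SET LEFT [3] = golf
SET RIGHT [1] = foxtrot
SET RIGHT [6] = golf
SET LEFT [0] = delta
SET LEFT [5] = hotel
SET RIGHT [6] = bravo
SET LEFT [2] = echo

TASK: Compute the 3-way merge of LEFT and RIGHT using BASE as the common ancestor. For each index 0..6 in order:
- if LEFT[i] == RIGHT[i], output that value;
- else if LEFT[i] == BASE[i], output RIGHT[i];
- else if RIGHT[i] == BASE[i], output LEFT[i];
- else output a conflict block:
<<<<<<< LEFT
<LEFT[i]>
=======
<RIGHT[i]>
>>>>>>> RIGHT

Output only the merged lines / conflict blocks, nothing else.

Final LEFT:  [delta, delta, echo, golf, foxtrot, hotel, echo]
Final RIGHT: [hotel, foxtrot, echo, bravo, hotel, foxtrot, bravo]
i=0: L=delta, R=hotel=BASE -> take LEFT -> delta
i=1: BASE=bravo L=delta R=foxtrot all differ -> CONFLICT
i=2: L=echo R=echo -> agree -> echo
i=3: L=golf, R=bravo=BASE -> take LEFT -> golf
i=4: L=foxtrot=BASE, R=hotel -> take RIGHT -> hotel
i=5: L=hotel, R=foxtrot=BASE -> take LEFT -> hotel
i=6: L=echo=BASE, R=bravo -> take RIGHT -> bravo

Answer: delta
<<<<<<< LEFT
delta
=======
foxtrot
>>>>>>> RIGHT
echo
golf
hotel
hotel
bravo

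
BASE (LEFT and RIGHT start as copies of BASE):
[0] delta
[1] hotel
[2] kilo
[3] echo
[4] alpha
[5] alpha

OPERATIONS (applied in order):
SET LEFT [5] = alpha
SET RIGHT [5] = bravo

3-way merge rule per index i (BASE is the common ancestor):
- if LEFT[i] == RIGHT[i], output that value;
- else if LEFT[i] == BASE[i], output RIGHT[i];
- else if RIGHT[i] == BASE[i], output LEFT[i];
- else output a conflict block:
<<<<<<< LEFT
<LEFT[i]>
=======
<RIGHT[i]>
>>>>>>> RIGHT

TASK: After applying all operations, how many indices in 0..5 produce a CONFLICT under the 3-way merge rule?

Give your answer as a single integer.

Answer: 0

Derivation:
Final LEFT:  [delta, hotel, kilo, echo, alpha, alpha]
Final RIGHT: [delta, hotel, kilo, echo, alpha, bravo]
i=0: L=delta R=delta -> agree -> delta
i=1: L=hotel R=hotel -> agree -> hotel
i=2: L=kilo R=kilo -> agree -> kilo
i=3: L=echo R=echo -> agree -> echo
i=4: L=alpha R=alpha -> agree -> alpha
i=5: L=alpha=BASE, R=bravo -> take RIGHT -> bravo
Conflict count: 0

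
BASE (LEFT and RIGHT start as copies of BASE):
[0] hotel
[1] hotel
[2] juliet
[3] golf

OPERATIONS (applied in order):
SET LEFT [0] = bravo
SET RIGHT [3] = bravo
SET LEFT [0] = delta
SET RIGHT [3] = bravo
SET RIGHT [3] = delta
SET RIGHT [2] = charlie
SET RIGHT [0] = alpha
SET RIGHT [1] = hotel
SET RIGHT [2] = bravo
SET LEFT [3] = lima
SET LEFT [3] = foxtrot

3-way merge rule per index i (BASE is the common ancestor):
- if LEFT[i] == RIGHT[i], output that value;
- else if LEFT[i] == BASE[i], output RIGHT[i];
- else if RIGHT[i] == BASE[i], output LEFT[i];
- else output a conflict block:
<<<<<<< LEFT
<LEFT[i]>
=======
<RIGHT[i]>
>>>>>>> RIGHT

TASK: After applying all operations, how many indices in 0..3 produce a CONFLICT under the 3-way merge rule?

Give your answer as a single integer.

Final LEFT:  [delta, hotel, juliet, foxtrot]
Final RIGHT: [alpha, hotel, bravo, delta]
i=0: BASE=hotel L=delta R=alpha all differ -> CONFLICT
i=1: L=hotel R=hotel -> agree -> hotel
i=2: L=juliet=BASE, R=bravo -> take RIGHT -> bravo
i=3: BASE=golf L=foxtrot R=delta all differ -> CONFLICT
Conflict count: 2

Answer: 2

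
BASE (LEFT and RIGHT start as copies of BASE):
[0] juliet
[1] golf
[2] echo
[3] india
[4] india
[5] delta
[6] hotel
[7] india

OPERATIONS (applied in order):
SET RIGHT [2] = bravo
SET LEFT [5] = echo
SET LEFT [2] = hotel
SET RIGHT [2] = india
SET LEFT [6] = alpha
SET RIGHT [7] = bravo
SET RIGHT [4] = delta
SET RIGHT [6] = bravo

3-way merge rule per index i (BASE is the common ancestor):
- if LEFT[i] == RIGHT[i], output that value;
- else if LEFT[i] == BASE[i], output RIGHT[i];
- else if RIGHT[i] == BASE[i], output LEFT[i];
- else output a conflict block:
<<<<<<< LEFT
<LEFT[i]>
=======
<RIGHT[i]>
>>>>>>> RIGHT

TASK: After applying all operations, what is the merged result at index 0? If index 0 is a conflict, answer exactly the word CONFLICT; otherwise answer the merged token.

Answer: juliet

Derivation:
Final LEFT:  [juliet, golf, hotel, india, india, echo, alpha, india]
Final RIGHT: [juliet, golf, india, india, delta, delta, bravo, bravo]
i=0: L=juliet R=juliet -> agree -> juliet
i=1: L=golf R=golf -> agree -> golf
i=2: BASE=echo L=hotel R=india all differ -> CONFLICT
i=3: L=india R=india -> agree -> india
i=4: L=india=BASE, R=delta -> take RIGHT -> delta
i=5: L=echo, R=delta=BASE -> take LEFT -> echo
i=6: BASE=hotel L=alpha R=bravo all differ -> CONFLICT
i=7: L=india=BASE, R=bravo -> take RIGHT -> bravo
Index 0 -> juliet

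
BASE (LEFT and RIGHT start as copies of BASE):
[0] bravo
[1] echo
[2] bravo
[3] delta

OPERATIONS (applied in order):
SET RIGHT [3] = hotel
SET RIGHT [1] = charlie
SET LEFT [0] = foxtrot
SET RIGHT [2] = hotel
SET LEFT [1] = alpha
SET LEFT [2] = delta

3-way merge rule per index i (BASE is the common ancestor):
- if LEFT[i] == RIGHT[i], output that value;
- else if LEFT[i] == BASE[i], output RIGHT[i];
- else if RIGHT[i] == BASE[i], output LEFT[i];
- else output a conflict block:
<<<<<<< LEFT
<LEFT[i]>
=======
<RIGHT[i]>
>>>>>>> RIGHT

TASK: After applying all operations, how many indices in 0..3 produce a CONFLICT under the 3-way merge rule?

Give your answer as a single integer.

Final LEFT:  [foxtrot, alpha, delta, delta]
Final RIGHT: [bravo, charlie, hotel, hotel]
i=0: L=foxtrot, R=bravo=BASE -> take LEFT -> foxtrot
i=1: BASE=echo L=alpha R=charlie all differ -> CONFLICT
i=2: BASE=bravo L=delta R=hotel all differ -> CONFLICT
i=3: L=delta=BASE, R=hotel -> take RIGHT -> hotel
Conflict count: 2

Answer: 2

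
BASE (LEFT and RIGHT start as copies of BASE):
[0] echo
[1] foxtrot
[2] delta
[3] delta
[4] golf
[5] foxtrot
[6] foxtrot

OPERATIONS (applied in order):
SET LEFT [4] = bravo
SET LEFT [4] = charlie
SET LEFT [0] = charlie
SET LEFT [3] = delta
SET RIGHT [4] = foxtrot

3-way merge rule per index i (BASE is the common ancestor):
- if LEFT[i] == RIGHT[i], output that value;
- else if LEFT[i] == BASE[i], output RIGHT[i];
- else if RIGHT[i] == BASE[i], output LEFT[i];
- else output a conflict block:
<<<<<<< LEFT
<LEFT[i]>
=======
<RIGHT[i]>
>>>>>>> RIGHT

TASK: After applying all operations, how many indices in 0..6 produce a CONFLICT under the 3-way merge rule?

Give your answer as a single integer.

Final LEFT:  [charlie, foxtrot, delta, delta, charlie, foxtrot, foxtrot]
Final RIGHT: [echo, foxtrot, delta, delta, foxtrot, foxtrot, foxtrot]
i=0: L=charlie, R=echo=BASE -> take LEFT -> charlie
i=1: L=foxtrot R=foxtrot -> agree -> foxtrot
i=2: L=delta R=delta -> agree -> delta
i=3: L=delta R=delta -> agree -> delta
i=4: BASE=golf L=charlie R=foxtrot all differ -> CONFLICT
i=5: L=foxtrot R=foxtrot -> agree -> foxtrot
i=6: L=foxtrot R=foxtrot -> agree -> foxtrot
Conflict count: 1

Answer: 1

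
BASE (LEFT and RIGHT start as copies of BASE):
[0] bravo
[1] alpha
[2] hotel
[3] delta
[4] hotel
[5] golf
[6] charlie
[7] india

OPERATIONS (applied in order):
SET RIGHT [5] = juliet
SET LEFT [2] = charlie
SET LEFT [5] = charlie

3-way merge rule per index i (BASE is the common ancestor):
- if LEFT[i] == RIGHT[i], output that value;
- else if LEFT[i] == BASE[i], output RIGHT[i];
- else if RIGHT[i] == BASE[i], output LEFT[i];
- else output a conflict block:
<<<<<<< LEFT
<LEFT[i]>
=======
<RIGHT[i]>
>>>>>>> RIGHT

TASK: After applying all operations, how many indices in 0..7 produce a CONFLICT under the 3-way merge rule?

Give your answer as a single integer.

Final LEFT:  [bravo, alpha, charlie, delta, hotel, charlie, charlie, india]
Final RIGHT: [bravo, alpha, hotel, delta, hotel, juliet, charlie, india]
i=0: L=bravo R=bravo -> agree -> bravo
i=1: L=alpha R=alpha -> agree -> alpha
i=2: L=charlie, R=hotel=BASE -> take LEFT -> charlie
i=3: L=delta R=delta -> agree -> delta
i=4: L=hotel R=hotel -> agree -> hotel
i=5: BASE=golf L=charlie R=juliet all differ -> CONFLICT
i=6: L=charlie R=charlie -> agree -> charlie
i=7: L=india R=india -> agree -> india
Conflict count: 1

Answer: 1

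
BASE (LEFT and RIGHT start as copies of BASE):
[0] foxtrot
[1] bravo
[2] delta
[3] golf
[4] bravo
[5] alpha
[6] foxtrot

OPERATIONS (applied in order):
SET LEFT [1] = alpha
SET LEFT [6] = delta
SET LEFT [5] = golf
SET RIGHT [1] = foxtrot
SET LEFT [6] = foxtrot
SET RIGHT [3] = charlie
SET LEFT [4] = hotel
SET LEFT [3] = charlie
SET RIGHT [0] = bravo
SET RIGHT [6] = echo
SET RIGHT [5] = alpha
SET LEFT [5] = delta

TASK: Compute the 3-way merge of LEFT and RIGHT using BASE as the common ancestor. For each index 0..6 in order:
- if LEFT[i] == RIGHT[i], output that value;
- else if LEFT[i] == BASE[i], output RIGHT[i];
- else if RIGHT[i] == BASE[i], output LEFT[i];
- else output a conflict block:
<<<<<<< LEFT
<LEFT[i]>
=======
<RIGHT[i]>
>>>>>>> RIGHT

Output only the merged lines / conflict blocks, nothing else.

Answer: bravo
<<<<<<< LEFT
alpha
=======
foxtrot
>>>>>>> RIGHT
delta
charlie
hotel
delta
echo

Derivation:
Final LEFT:  [foxtrot, alpha, delta, charlie, hotel, delta, foxtrot]
Final RIGHT: [bravo, foxtrot, delta, charlie, bravo, alpha, echo]
i=0: L=foxtrot=BASE, R=bravo -> take RIGHT -> bravo
i=1: BASE=bravo L=alpha R=foxtrot all differ -> CONFLICT
i=2: L=delta R=delta -> agree -> delta
i=3: L=charlie R=charlie -> agree -> charlie
i=4: L=hotel, R=bravo=BASE -> take LEFT -> hotel
i=5: L=delta, R=alpha=BASE -> take LEFT -> delta
i=6: L=foxtrot=BASE, R=echo -> take RIGHT -> echo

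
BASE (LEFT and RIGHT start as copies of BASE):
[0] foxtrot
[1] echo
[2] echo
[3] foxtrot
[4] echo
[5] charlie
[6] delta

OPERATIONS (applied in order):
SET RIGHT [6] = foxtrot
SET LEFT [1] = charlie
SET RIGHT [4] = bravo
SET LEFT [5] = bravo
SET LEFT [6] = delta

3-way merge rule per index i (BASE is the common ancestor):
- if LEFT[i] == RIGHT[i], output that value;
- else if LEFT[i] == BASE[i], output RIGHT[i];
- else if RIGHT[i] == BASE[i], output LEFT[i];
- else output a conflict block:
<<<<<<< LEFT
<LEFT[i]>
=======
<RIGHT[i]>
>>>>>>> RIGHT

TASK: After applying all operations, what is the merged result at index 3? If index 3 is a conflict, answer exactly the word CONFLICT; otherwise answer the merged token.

Answer: foxtrot

Derivation:
Final LEFT:  [foxtrot, charlie, echo, foxtrot, echo, bravo, delta]
Final RIGHT: [foxtrot, echo, echo, foxtrot, bravo, charlie, foxtrot]
i=0: L=foxtrot R=foxtrot -> agree -> foxtrot
i=1: L=charlie, R=echo=BASE -> take LEFT -> charlie
i=2: L=echo R=echo -> agree -> echo
i=3: L=foxtrot R=foxtrot -> agree -> foxtrot
i=4: L=echo=BASE, R=bravo -> take RIGHT -> bravo
i=5: L=bravo, R=charlie=BASE -> take LEFT -> bravo
i=6: L=delta=BASE, R=foxtrot -> take RIGHT -> foxtrot
Index 3 -> foxtrot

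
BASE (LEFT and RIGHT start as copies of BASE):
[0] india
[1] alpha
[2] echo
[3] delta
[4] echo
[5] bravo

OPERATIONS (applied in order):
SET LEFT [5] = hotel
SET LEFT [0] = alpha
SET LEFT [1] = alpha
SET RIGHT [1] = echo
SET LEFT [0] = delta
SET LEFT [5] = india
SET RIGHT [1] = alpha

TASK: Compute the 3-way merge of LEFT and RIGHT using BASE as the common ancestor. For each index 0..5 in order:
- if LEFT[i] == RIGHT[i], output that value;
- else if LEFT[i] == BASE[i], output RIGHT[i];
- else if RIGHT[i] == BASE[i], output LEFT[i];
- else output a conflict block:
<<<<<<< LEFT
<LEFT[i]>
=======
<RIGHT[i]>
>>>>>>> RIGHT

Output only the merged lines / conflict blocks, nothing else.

Final LEFT:  [delta, alpha, echo, delta, echo, india]
Final RIGHT: [india, alpha, echo, delta, echo, bravo]
i=0: L=delta, R=india=BASE -> take LEFT -> delta
i=1: L=alpha R=alpha -> agree -> alpha
i=2: L=echo R=echo -> agree -> echo
i=3: L=delta R=delta -> agree -> delta
i=4: L=echo R=echo -> agree -> echo
i=5: L=india, R=bravo=BASE -> take LEFT -> india

Answer: delta
alpha
echo
delta
echo
india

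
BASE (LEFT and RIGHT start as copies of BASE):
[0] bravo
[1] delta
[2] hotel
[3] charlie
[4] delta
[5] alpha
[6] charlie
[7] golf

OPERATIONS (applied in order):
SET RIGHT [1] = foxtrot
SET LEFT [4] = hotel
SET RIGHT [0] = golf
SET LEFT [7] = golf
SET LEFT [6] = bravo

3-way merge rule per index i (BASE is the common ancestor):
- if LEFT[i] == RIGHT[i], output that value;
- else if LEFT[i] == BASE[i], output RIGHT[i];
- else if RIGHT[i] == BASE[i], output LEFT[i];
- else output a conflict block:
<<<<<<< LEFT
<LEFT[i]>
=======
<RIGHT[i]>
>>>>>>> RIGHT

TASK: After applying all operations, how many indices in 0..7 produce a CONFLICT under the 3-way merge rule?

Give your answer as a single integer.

Final LEFT:  [bravo, delta, hotel, charlie, hotel, alpha, bravo, golf]
Final RIGHT: [golf, foxtrot, hotel, charlie, delta, alpha, charlie, golf]
i=0: L=bravo=BASE, R=golf -> take RIGHT -> golf
i=1: L=delta=BASE, R=foxtrot -> take RIGHT -> foxtrot
i=2: L=hotel R=hotel -> agree -> hotel
i=3: L=charlie R=charlie -> agree -> charlie
i=4: L=hotel, R=delta=BASE -> take LEFT -> hotel
i=5: L=alpha R=alpha -> agree -> alpha
i=6: L=bravo, R=charlie=BASE -> take LEFT -> bravo
i=7: L=golf R=golf -> agree -> golf
Conflict count: 0

Answer: 0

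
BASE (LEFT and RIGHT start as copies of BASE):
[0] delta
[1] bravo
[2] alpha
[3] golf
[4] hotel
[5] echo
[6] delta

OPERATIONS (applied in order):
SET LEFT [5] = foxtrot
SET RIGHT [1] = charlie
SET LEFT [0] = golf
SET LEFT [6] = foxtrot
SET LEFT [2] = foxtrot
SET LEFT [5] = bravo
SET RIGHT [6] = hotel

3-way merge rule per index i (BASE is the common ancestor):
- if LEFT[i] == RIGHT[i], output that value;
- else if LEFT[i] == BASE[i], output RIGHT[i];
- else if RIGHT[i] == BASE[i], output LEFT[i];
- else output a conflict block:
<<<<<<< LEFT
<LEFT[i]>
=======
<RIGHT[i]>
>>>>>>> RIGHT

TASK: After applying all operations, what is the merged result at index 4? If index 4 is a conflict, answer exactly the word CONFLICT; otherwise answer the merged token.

Answer: hotel

Derivation:
Final LEFT:  [golf, bravo, foxtrot, golf, hotel, bravo, foxtrot]
Final RIGHT: [delta, charlie, alpha, golf, hotel, echo, hotel]
i=0: L=golf, R=delta=BASE -> take LEFT -> golf
i=1: L=bravo=BASE, R=charlie -> take RIGHT -> charlie
i=2: L=foxtrot, R=alpha=BASE -> take LEFT -> foxtrot
i=3: L=golf R=golf -> agree -> golf
i=4: L=hotel R=hotel -> agree -> hotel
i=5: L=bravo, R=echo=BASE -> take LEFT -> bravo
i=6: BASE=delta L=foxtrot R=hotel all differ -> CONFLICT
Index 4 -> hotel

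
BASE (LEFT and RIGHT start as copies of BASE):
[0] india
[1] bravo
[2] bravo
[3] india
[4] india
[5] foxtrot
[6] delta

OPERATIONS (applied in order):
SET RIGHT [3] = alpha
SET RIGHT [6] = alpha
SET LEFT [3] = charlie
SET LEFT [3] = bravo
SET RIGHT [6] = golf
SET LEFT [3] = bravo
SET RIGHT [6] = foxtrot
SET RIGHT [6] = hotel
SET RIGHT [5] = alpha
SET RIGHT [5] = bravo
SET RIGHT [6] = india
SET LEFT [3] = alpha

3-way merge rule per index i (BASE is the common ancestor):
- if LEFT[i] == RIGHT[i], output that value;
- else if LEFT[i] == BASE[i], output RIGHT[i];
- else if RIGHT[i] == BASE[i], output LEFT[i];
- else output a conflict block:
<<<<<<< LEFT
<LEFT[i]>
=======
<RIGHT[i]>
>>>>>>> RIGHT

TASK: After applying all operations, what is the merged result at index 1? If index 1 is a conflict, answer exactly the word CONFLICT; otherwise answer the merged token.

Answer: bravo

Derivation:
Final LEFT:  [india, bravo, bravo, alpha, india, foxtrot, delta]
Final RIGHT: [india, bravo, bravo, alpha, india, bravo, india]
i=0: L=india R=india -> agree -> india
i=1: L=bravo R=bravo -> agree -> bravo
i=2: L=bravo R=bravo -> agree -> bravo
i=3: L=alpha R=alpha -> agree -> alpha
i=4: L=india R=india -> agree -> india
i=5: L=foxtrot=BASE, R=bravo -> take RIGHT -> bravo
i=6: L=delta=BASE, R=india -> take RIGHT -> india
Index 1 -> bravo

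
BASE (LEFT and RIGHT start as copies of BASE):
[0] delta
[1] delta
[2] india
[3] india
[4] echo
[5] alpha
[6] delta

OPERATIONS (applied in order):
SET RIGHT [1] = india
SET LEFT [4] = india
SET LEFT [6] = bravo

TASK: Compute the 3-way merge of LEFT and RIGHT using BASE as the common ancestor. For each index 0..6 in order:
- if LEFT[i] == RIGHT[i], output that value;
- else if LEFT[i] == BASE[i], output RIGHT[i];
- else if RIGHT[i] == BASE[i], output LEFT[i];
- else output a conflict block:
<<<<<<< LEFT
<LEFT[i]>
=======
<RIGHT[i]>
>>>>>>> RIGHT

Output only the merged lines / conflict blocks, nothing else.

Final LEFT:  [delta, delta, india, india, india, alpha, bravo]
Final RIGHT: [delta, india, india, india, echo, alpha, delta]
i=0: L=delta R=delta -> agree -> delta
i=1: L=delta=BASE, R=india -> take RIGHT -> india
i=2: L=india R=india -> agree -> india
i=3: L=india R=india -> agree -> india
i=4: L=india, R=echo=BASE -> take LEFT -> india
i=5: L=alpha R=alpha -> agree -> alpha
i=6: L=bravo, R=delta=BASE -> take LEFT -> bravo

Answer: delta
india
india
india
india
alpha
bravo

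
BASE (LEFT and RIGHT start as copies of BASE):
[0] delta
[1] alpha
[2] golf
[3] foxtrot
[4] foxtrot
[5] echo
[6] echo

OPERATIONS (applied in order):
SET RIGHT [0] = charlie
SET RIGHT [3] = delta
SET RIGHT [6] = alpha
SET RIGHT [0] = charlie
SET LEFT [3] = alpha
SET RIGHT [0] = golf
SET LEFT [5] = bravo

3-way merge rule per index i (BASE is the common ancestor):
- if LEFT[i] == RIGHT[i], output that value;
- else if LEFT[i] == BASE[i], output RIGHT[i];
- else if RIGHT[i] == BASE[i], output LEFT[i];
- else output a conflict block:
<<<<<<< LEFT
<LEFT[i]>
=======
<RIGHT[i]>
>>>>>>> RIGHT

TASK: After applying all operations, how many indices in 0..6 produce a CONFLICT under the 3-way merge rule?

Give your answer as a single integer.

Answer: 1

Derivation:
Final LEFT:  [delta, alpha, golf, alpha, foxtrot, bravo, echo]
Final RIGHT: [golf, alpha, golf, delta, foxtrot, echo, alpha]
i=0: L=delta=BASE, R=golf -> take RIGHT -> golf
i=1: L=alpha R=alpha -> agree -> alpha
i=2: L=golf R=golf -> agree -> golf
i=3: BASE=foxtrot L=alpha R=delta all differ -> CONFLICT
i=4: L=foxtrot R=foxtrot -> agree -> foxtrot
i=5: L=bravo, R=echo=BASE -> take LEFT -> bravo
i=6: L=echo=BASE, R=alpha -> take RIGHT -> alpha
Conflict count: 1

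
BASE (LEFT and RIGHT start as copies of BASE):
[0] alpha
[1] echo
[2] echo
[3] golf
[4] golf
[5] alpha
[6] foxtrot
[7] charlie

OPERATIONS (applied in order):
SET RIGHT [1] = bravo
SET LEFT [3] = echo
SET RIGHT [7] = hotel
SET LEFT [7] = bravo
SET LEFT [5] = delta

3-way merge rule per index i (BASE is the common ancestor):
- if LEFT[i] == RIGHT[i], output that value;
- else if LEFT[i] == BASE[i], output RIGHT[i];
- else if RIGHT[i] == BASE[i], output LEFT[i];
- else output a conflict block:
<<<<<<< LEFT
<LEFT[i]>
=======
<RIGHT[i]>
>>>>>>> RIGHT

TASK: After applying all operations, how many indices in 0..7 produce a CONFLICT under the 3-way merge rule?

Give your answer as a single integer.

Answer: 1

Derivation:
Final LEFT:  [alpha, echo, echo, echo, golf, delta, foxtrot, bravo]
Final RIGHT: [alpha, bravo, echo, golf, golf, alpha, foxtrot, hotel]
i=0: L=alpha R=alpha -> agree -> alpha
i=1: L=echo=BASE, R=bravo -> take RIGHT -> bravo
i=2: L=echo R=echo -> agree -> echo
i=3: L=echo, R=golf=BASE -> take LEFT -> echo
i=4: L=golf R=golf -> agree -> golf
i=5: L=delta, R=alpha=BASE -> take LEFT -> delta
i=6: L=foxtrot R=foxtrot -> agree -> foxtrot
i=7: BASE=charlie L=bravo R=hotel all differ -> CONFLICT
Conflict count: 1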